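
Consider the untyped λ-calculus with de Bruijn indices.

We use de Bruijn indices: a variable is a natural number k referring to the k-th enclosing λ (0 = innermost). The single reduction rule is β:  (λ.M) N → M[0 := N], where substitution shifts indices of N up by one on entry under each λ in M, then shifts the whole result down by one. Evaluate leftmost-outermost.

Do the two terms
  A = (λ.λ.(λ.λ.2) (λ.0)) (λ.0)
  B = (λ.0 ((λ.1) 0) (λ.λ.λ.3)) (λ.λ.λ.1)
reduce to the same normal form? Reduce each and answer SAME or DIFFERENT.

Answer: DIFFERENT — A ⇓ λ.λ.1, B ⇓ λ.λ.λ.λ.λ.λ.λ.1

Reduction:
Term A:
  start: (λ.λ.(λ.λ.2) (λ.0)) (λ.0)
  step 1: λ.(λ.λ.2) (λ.0)
  step 2: λ.λ.1

Term B:
  start: (λ.0 ((λ.1) 0) (λ.λ.λ.3)) (λ.λ.λ.1)
  step 1: (λ.λ.λ.1) ((λ.λ.λ.λ.1) (λ.λ.λ.1)) (λ.λ.λ.λ.λ.λ.1)
  step 2: (λ.λ.1) (λ.λ.λ.λ.λ.λ.1)
  step 3: λ.λ.λ.λ.λ.λ.λ.1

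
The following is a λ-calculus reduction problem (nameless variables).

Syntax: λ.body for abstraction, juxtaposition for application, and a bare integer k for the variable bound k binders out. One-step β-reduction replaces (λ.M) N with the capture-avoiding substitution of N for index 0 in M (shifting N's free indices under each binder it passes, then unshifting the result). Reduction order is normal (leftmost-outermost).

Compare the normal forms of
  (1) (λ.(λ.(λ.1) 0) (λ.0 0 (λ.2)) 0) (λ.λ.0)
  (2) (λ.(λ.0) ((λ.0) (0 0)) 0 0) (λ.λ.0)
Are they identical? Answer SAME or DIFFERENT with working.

Term A:
  start: (λ.(λ.(λ.1) 0) (λ.0 0 (λ.2)) 0) (λ.λ.0)
  [1] (λ.(λ.1) 0) (λ.0 0 (λ.λ.λ.0)) (λ.λ.0)
  [2] (λ.λ.0 0 (λ.λ.λ.0)) (λ.0 0 (λ.λ.λ.0)) (λ.λ.0)
  [3] (λ.0 0 (λ.λ.λ.0)) (λ.λ.0)
  [4] (λ.λ.0) (λ.λ.0) (λ.λ.λ.0)
  [5] (λ.0) (λ.λ.λ.0)
  [6] λ.λ.λ.0

Term B:
  start: (λ.(λ.0) ((λ.0) (0 0)) 0 0) (λ.λ.0)
  [1] (λ.0) ((λ.0) ((λ.λ.0) (λ.λ.0))) (λ.λ.0) (λ.λ.0)
  [2] (λ.0) ((λ.λ.0) (λ.λ.0)) (λ.λ.0) (λ.λ.0)
  [3] (λ.λ.0) (λ.λ.0) (λ.λ.0) (λ.λ.0)
  [4] (λ.0) (λ.λ.0) (λ.λ.0)
  [5] (λ.λ.0) (λ.λ.0)
  [6] λ.0

Answer: DIFFERENT — A ⇓ λ.λ.λ.0, B ⇓ λ.0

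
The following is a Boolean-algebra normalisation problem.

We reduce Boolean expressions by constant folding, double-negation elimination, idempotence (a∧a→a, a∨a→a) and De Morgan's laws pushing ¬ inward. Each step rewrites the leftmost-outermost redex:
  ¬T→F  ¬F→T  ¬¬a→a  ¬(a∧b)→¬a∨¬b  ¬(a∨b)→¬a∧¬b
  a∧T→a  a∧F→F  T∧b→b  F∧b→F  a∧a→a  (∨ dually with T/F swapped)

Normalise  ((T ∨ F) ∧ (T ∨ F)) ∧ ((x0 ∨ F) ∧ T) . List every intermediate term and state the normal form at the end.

Answer: normal form = x0  (in 5 steps)

Working:
  start: ((T ∨ F) ∧ (T ∨ F)) ∧ ((x0 ∨ F) ∧ T)
  [1] (T ∨ F) ∧ ((x0 ∨ F) ∧ T)
  [2] T ∧ ((x0 ∨ F) ∧ T)
  [3] (x0 ∨ F) ∧ T
  [4] x0 ∨ F
  [5] x0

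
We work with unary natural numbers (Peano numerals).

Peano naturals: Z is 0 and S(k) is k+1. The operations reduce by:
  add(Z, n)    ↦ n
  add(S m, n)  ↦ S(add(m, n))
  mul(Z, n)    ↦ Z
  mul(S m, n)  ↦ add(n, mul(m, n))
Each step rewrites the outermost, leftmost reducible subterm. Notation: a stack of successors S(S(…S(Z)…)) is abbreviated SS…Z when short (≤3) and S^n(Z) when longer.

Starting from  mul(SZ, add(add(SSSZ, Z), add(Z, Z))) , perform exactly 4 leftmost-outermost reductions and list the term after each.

  start: mul(SZ, add(add(SSSZ, Z), add(Z, Z)))
  [1] add(add(add(SSSZ, Z), add(Z, Z)), mul(Z, add(add(SSSZ, Z), add(Z, Z))))
  [2] add(add(S(add(SSZ, Z)), add(Z, Z)), mul(Z, add(add(SSSZ, Z), add(Z, Z))))
  [3] add(S(add(add(SSZ, Z), add(Z, Z))), mul(Z, add(add(SSSZ, Z), add(Z, Z))))
  [4] S(add(add(add(SSZ, Z), add(Z, Z)), mul(Z, add(add(SSSZ, Z), add(Z, Z)))))

Answer: after 4 steps: S(add(add(add(SSZ, Z), add(Z, Z)), mul(Z, add(add(SSSZ, Z), add(Z, Z)))))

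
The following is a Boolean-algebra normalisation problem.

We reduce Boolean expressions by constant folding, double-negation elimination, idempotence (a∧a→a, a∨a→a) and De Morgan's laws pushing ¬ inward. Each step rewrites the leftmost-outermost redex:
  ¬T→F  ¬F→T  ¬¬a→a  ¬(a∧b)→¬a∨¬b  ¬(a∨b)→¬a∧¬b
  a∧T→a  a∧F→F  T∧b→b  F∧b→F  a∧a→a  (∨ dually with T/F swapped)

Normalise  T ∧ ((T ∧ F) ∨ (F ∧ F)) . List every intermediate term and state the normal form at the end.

Answer: normal form = F  (in 4 steps)

Working:
  start: T ∧ ((T ∧ F) ∨ (F ∧ F))
  [1] (T ∧ F) ∨ (F ∧ F)
  [2] F ∨ (F ∧ F)
  [3] F ∧ F
  [4] F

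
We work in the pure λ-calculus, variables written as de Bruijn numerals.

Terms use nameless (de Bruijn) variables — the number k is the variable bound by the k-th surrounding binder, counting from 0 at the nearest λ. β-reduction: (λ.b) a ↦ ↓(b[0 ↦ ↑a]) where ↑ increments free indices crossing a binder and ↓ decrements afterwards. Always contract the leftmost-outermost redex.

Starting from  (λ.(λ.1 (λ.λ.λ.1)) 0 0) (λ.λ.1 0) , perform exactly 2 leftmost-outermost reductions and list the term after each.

  start: (λ.(λ.1 (λ.λ.λ.1)) 0 0) (λ.λ.1 0)
  [1] (λ.(λ.λ.1 0) (λ.λ.λ.1)) (λ.λ.1 0) (λ.λ.1 0)
  [2] (λ.λ.1 0) (λ.λ.λ.1) (λ.λ.1 0)

Answer: after 2 steps: (λ.λ.1 0) (λ.λ.λ.1) (λ.λ.1 0)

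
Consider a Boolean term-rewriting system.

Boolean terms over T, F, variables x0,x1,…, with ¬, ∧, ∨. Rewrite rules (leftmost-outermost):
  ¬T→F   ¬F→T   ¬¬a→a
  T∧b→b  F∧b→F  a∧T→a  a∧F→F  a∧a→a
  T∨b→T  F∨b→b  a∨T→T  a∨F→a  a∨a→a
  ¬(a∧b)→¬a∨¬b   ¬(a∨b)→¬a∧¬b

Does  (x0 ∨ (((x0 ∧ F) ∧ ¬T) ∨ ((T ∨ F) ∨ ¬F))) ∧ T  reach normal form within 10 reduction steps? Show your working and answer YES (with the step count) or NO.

  start: (x0 ∨ (((x0 ∧ F) ∧ ¬T) ∨ ((T ∨ F) ∨ ¬F))) ∧ T
  →1  x0 ∨ (((x0 ∧ F) ∧ ¬T) ∨ ((T ∨ F) ∨ ¬F))
  →2  x0 ∨ ((F ∧ ¬T) ∨ ((T ∨ F) ∨ ¬F))
  →3  x0 ∨ (F ∨ ((T ∨ F) ∨ ¬F))
  →4  x0 ∨ ((T ∨ F) ∨ ¬F)
  →5  x0 ∨ (T ∨ ¬F)
  →6  x0 ∨ T
  →7  T

Answer: YES — reaches normal form T in 7 ≤ 10 steps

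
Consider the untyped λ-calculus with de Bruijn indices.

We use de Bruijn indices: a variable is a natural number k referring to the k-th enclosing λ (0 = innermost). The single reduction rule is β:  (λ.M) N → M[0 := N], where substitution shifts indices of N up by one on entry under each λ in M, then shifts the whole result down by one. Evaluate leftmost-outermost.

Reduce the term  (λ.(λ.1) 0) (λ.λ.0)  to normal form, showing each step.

Answer: normal form = λ.λ.0  (in 2 steps)

Working:
  start: (λ.(λ.1) 0) (λ.λ.0)
  [1] (λ.λ.λ.0) (λ.λ.0)
  [2] λ.λ.0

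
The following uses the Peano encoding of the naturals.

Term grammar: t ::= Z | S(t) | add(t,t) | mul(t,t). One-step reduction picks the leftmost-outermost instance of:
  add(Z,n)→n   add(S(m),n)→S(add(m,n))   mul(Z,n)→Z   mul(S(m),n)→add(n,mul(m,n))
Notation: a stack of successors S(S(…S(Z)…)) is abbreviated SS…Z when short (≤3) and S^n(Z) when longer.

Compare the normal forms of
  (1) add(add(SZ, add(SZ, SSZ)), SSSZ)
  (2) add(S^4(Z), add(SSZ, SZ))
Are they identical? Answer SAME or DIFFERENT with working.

Term A:
  start: add(add(SZ, add(SZ, SSZ)), SSSZ)
  →1  add(S(add(Z, add(SZ, SSZ))), SSSZ)
  →2  S(add(add(Z, add(SZ, SSZ)), SSSZ))
  →3  S(add(add(SZ, SSZ), SSSZ))
  →4  S(add(S(add(Z, SSZ)), SSSZ))
  →5  S(S(add(add(Z, SSZ), SSSZ)))
  →6  S(S(add(SSZ, SSSZ)))
  →7  S(S(S(add(SZ, SSSZ))))
  →8  S(S(S(S(add(Z, SSSZ)))))
  →9  S^7(Z)

Term B:
  start: add(S^4(Z), add(SSZ, SZ))
  →1  S(add(SSSZ, add(SSZ, SZ)))
  →2  S(S(add(SSZ, add(SSZ, SZ))))
  →3  S(S(S(add(SZ, add(SSZ, SZ)))))
  →4  S(S(S(S(add(Z, add(SSZ, SZ))))))
  →5  S(S(S(S(add(SSZ, SZ)))))
  →6  S(S(S(S(S(add(SZ, SZ))))))
  →7  S(S(S(S(S(S(add(Z, SZ)))))))
  →8  S^7(Z)

Answer: SAME — A ⇓ S^7(Z), B ⇓ S^7(Z)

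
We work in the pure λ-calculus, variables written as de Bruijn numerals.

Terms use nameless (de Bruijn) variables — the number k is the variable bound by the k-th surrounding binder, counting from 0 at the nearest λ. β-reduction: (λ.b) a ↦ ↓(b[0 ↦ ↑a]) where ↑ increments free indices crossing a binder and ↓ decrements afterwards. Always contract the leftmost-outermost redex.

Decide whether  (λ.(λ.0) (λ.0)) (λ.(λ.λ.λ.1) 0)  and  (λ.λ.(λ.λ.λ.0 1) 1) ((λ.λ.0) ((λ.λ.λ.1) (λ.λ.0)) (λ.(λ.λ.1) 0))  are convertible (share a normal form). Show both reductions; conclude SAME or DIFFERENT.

Term A:
  start: (λ.(λ.0) (λ.0)) (λ.(λ.λ.λ.1) 0)
  [1] (λ.0) (λ.0)
  [2] λ.0

Term B:
  start: (λ.λ.(λ.λ.λ.0 1) 1) ((λ.λ.0) ((λ.λ.λ.1) (λ.λ.0)) (λ.(λ.λ.1) 0))
  [1] λ.(λ.λ.λ.0 1) ((λ.λ.0) ((λ.λ.λ.1) (λ.λ.0)) (λ.(λ.λ.1) 0))
  [2] λ.λ.λ.0 1

Answer: DIFFERENT — A ⇓ λ.0, B ⇓ λ.λ.λ.0 1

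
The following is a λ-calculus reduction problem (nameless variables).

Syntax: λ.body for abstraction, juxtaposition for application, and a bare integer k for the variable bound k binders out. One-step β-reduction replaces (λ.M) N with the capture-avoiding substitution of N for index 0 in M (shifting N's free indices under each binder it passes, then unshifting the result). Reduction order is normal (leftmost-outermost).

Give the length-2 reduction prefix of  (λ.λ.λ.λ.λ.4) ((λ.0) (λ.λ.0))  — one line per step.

  start: (λ.λ.λ.λ.λ.4) ((λ.0) (λ.λ.0))
  [1] λ.λ.λ.λ.(λ.0) (λ.λ.0)
  [2] λ.λ.λ.λ.λ.λ.0

Answer: after 2 steps: λ.λ.λ.λ.λ.λ.0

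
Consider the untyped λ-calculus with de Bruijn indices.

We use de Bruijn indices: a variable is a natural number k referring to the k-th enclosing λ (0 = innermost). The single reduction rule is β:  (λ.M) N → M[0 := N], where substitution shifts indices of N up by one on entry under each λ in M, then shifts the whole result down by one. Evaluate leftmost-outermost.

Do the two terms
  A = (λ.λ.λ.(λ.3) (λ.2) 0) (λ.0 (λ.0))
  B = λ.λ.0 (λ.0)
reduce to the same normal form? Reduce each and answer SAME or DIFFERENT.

Answer: SAME — A ⇓ λ.λ.0 (λ.0), B ⇓ λ.λ.0 (λ.0)

Working:
Term A:
  start: (λ.λ.λ.(λ.3) (λ.2) 0) (λ.0 (λ.0))
  step 1: λ.λ.(λ.λ.0 (λ.0)) (λ.2) 0
  step 2: λ.λ.(λ.0 (λ.0)) 0
  step 3: λ.λ.0 (λ.0)

Term B:
  start: λ.λ.0 (λ.0)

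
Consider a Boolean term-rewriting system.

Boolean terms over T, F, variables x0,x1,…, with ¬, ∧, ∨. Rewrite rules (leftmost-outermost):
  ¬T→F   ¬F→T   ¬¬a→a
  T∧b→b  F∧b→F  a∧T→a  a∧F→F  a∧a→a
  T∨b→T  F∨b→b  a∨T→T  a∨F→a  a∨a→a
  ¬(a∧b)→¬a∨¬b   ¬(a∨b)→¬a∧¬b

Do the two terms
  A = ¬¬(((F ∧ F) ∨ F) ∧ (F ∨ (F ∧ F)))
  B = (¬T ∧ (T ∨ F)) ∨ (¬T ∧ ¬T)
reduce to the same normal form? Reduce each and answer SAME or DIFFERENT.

Term A:
  start: ¬¬(((F ∧ F) ∨ F) ∧ (F ∨ (F ∧ F)))
  [1] ((F ∧ F) ∨ F) ∧ (F ∨ (F ∧ F))
  [2] (F ∧ F) ∧ (F ∨ (F ∧ F))
  [3] F ∧ (F ∨ (F ∧ F))
  [4] F

Term B:
  start: (¬T ∧ (T ∨ F)) ∨ (¬T ∧ ¬T)
  [1] (F ∧ (T ∨ F)) ∨ (¬T ∧ ¬T)
  [2] F ∨ (¬T ∧ ¬T)
  [3] ¬T ∧ ¬T
  [4] ¬T
  [5] F

Answer: SAME — A ⇓ F, B ⇓ F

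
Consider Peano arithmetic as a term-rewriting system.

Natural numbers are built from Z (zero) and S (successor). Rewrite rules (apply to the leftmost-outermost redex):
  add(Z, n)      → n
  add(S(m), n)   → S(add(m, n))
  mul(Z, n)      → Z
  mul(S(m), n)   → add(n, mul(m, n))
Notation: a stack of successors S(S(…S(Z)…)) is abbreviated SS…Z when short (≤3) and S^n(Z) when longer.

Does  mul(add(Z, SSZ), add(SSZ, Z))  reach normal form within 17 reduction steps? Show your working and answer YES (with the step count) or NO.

  start: mul(add(Z, SSZ), add(SSZ, Z))
  [1] mul(SSZ, add(SSZ, Z))
  [2] add(add(SSZ, Z), mul(SZ, add(SSZ, Z)))
  [3] add(S(add(SZ, Z)), mul(SZ, add(SSZ, Z)))
  [4] S(add(add(SZ, Z), mul(SZ, add(SSZ, Z))))
  [5] S(add(S(add(Z, Z)), mul(SZ, add(SSZ, Z))))
  [6] S(S(add(add(Z, Z), mul(SZ, add(SSZ, Z)))))
  [7] S(S(add(Z, mul(SZ, add(SSZ, Z)))))
  [8] S(S(mul(SZ, add(SSZ, Z))))
  [9] S(S(add(add(SSZ, Z), mul(Z, add(SSZ, Z)))))
  [10] S(S(add(S(add(SZ, Z)), mul(Z, add(SSZ, Z)))))
  [11] S(S(S(add(add(SZ, Z), mul(Z, add(SSZ, Z))))))
  [12] S(S(S(add(S(add(Z, Z)), mul(Z, add(SSZ, Z))))))
  [13] S(S(S(S(add(add(Z, Z), mul(Z, add(SSZ, Z)))))))
  [14] S(S(S(S(add(Z, mul(Z, add(SSZ, Z)))))))
  [15] S(S(S(S(mul(Z, add(SSZ, Z))))))
  [16] S^4(Z)

Answer: YES — reaches normal form S^4(Z) in 16 ≤ 17 steps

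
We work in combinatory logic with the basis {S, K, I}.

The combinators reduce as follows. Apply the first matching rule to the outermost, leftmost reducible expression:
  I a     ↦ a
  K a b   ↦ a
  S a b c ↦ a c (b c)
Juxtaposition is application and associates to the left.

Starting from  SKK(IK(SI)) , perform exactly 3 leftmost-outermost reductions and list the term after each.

Answer: after 3 steps: K(SI)

Reduction:
  start: SKK(IK(SI))
  [1] K(IK(SI))(K(IK(SI)))
  [2] IK(SI)
  [3] K(SI)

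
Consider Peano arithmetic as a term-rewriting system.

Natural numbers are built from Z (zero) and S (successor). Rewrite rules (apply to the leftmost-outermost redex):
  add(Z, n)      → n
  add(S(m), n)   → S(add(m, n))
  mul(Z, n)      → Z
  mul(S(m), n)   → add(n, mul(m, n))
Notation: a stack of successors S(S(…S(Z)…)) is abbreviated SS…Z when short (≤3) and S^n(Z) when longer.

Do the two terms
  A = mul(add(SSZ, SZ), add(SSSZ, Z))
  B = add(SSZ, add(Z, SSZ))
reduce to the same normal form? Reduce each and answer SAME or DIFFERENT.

Answer: DIFFERENT — A ⇓ S^9(Z), B ⇓ S^4(Z)

Derivation:
Term A:
  start: mul(add(SSZ, SZ), add(SSSZ, Z))
  step 1: mul(S(add(SZ, SZ)), add(SSSZ, Z))
  step 2: add(add(SSSZ, Z), mul(add(SZ, SZ), add(SSSZ, Z)))
  step 3: add(S(add(SSZ, Z)), mul(add(SZ, SZ), add(SSSZ, Z)))
  step 4: S(add(add(SSZ, Z), mul(add(SZ, SZ), add(SSSZ, Z))))
  step 5: S(add(S(add(SZ, Z)), mul(add(SZ, SZ), add(SSSZ, Z))))
  step 6: S(S(add(add(SZ, Z), mul(add(SZ, SZ), add(SSSZ, Z)))))
  step 7: S(S(add(S(add(Z, Z)), mul(add(SZ, SZ), add(SSSZ, Z)))))
  step 8: S(S(S(add(add(Z, Z), mul(add(SZ, SZ), add(SSSZ, Z))))))
  step 9: S(S(S(add(Z, mul(add(SZ, SZ), add(SSSZ, Z))))))
  step 10: S(S(S(mul(add(SZ, SZ), add(SSSZ, Z)))))
  step 11: S(S(S(mul(S(add(Z, SZ)), add(SSSZ, Z)))))
  step 12: S(S(S(add(add(SSSZ, Z), mul(add(Z, SZ), add(SSSZ, Z))))))
  step 13: S(S(S(add(S(add(SSZ, Z)), mul(add(Z, SZ), add(SSSZ, Z))))))
  step 14: S(S(S(S(add(add(SSZ, Z), mul(add(Z, SZ), add(SSSZ, Z)))))))
  step 15: S(S(S(S(add(S(add(SZ, Z)), mul(add(Z, SZ), add(SSSZ, Z)))))))
  step 16: S(S(S(S(S(add(add(SZ, Z), mul(add(Z, SZ), add(SSSZ, Z))))))))
  step 17: S(S(S(S(S(add(S(add(Z, Z)), mul(add(Z, SZ), add(SSSZ, Z))))))))
  step 18: S(S(S(S(S(S(add(add(Z, Z), mul(add(Z, SZ), add(SSSZ, Z)))))))))
  step 19: S(S(S(S(S(S(add(Z, mul(add(Z, SZ), add(SSSZ, Z)))))))))
  step 20: S(S(S(S(S(S(mul(add(Z, SZ), add(SSSZ, Z))))))))
  step 21: S(S(S(S(S(S(mul(SZ, add(SSSZ, Z))))))))
  step 22: S(S(S(S(S(S(add(add(SSSZ, Z), mul(Z, add(SSSZ, Z)))))))))
  step 23: S(S(S(S(S(S(add(S(add(SSZ, Z)), mul(Z, add(SSSZ, Z)))))))))
  step 24: S(S(S(S(S(S(S(add(add(SSZ, Z), mul(Z, add(SSSZ, Z))))))))))
  step 25: S(S(S(S(S(S(S(add(S(add(SZ, Z)), mul(Z, add(SSSZ, Z))))))))))
  step 26: S(S(S(S(S(S(S(S(add(add(SZ, Z), mul(Z, add(SSSZ, Z)))))))))))
  step 27: S(S(S(S(S(S(S(S(add(S(add(Z, Z)), mul(Z, add(SSSZ, Z)))))))))))
  step 28: S(S(S(S(S(S(S(S(S(add(add(Z, Z), mul(Z, add(SSSZ, Z))))))))))))
  step 29: S(S(S(S(S(S(S(S(S(add(Z, mul(Z, add(SSSZ, Z))))))))))))
  step 30: S(S(S(S(S(S(S(S(S(mul(Z, add(SSSZ, Z)))))))))))
  step 31: S^9(Z)

Term B:
  start: add(SSZ, add(Z, SSZ))
  step 1: S(add(SZ, add(Z, SSZ)))
  step 2: S(S(add(Z, add(Z, SSZ))))
  step 3: S(S(add(Z, SSZ)))
  step 4: S^4(Z)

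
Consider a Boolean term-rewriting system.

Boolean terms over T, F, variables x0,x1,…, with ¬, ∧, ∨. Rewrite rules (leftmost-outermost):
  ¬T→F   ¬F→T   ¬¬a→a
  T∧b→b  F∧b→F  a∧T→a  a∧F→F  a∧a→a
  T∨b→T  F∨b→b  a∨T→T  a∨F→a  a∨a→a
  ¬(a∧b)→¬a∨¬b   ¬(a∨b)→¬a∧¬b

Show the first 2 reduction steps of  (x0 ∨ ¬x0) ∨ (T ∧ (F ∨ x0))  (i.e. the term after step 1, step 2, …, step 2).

Answer: after 2 steps: (x0 ∨ ¬x0) ∨ x0

Reduction:
  start: (x0 ∨ ¬x0) ∨ (T ∧ (F ∨ x0))
  →1  (x0 ∨ ¬x0) ∨ (F ∨ x0)
  →2  (x0 ∨ ¬x0) ∨ x0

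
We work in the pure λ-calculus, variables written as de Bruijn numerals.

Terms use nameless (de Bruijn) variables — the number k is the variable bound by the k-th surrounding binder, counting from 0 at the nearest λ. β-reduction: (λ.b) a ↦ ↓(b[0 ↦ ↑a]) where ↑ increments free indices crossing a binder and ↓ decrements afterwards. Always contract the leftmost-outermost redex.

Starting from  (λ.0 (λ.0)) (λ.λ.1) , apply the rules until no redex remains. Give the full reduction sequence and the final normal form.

  start: (λ.0 (λ.0)) (λ.λ.1)
  →1  (λ.λ.1) (λ.0)
  →2  λ.λ.0

Answer: normal form = λ.λ.0  (in 2 steps)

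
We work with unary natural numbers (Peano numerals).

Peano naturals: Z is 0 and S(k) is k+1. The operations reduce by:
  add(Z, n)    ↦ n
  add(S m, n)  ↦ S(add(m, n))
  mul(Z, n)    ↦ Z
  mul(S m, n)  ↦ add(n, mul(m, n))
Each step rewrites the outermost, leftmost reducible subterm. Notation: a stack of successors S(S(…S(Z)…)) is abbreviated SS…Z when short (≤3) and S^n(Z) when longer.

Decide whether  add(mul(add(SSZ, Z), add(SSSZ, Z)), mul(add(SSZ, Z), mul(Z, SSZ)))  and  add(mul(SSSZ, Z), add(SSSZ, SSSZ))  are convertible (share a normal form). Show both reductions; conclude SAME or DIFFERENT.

Term A:
  start: add(mul(add(SSZ, Z), add(SSSZ, Z)), mul(add(SSZ, Z), mul(Z, SSZ)))
  →1  add(mul(S(add(SZ, Z)), add(SSSZ, Z)), mul(add(SSZ, Z), mul(Z, SSZ)))
  →2  add(add(add(SSSZ, Z), mul(add(SZ, Z), add(SSSZ, Z))), mul(add(SSZ, Z), mul(Z, SSZ)))
  →3  add(add(S(add(SSZ, Z)), mul(add(SZ, Z), add(SSSZ, Z))), mul(add(SSZ, Z), mul(Z, SSZ)))
  →4  add(S(add(add(SSZ, Z), mul(add(SZ, Z), add(SSSZ, Z)))), mul(add(SSZ, Z), mul(Z, SSZ)))
  →5  S(add(add(add(SSZ, Z), mul(add(SZ, Z), add(SSSZ, Z))), mul(add(SSZ, Z), mul(Z, SSZ))))
  →6  S(add(add(S(add(SZ, Z)), mul(add(SZ, Z), add(SSSZ, Z))), mul(add(SSZ, Z), mul(Z, SSZ))))
  →7  S(add(S(add(add(SZ, Z), mul(add(SZ, Z), add(SSSZ, Z)))), mul(add(SSZ, Z), mul(Z, SSZ))))
  →8  S(S(add(add(add(SZ, Z), mul(add(SZ, Z), add(SSSZ, Z))), mul(add(SSZ, Z), mul(Z, SSZ)))))
  →9  S(S(add(add(S(add(Z, Z)), mul(add(SZ, Z), add(SSSZ, Z))), mul(add(SSZ, Z), mul(Z, SSZ)))))
  →10  S(S(add(S(add(add(Z, Z), mul(add(SZ, Z), add(SSSZ, Z)))), mul(add(SSZ, Z), mul(Z, SSZ)))))
  →11  S(S(S(add(add(add(Z, Z), mul(add(SZ, Z), add(SSSZ, Z))), mul(add(SSZ, Z), mul(Z, SSZ))))))
  →12  S(S(S(add(add(Z, mul(add(SZ, Z), add(SSSZ, Z))), mul(add(SSZ, Z), mul(Z, SSZ))))))
  →13  S(S(S(add(mul(add(SZ, Z), add(SSSZ, Z)), mul(add(SSZ, Z), mul(Z, SSZ))))))
  →14  S(S(S(add(mul(S(add(Z, Z)), add(SSSZ, Z)), mul(add(SSZ, Z), mul(Z, SSZ))))))
  →15  S(S(S(add(add(add(SSSZ, Z), mul(add(Z, Z), add(SSSZ, Z))), mul(add(SSZ, Z), mul(Z, SSZ))))))
  →16  S(S(S(add(add(S(add(SSZ, Z)), mul(add(Z, Z), add(SSSZ, Z))), mul(add(SSZ, Z), mul(Z, SSZ))))))
  →17  S(S(S(add(S(add(add(SSZ, Z), mul(add(Z, Z), add(SSSZ, Z)))), mul(add(SSZ, Z), mul(Z, SSZ))))))
  →18  S(S(S(S(add(add(add(SSZ, Z), mul(add(Z, Z), add(SSSZ, Z))), mul(add(SSZ, Z), mul(Z, SSZ)))))))
  →19  S(S(S(S(add(add(S(add(SZ, Z)), mul(add(Z, Z), add(SSSZ, Z))), mul(add(SSZ, Z), mul(Z, SSZ)))))))
  →20  S(S(S(S(add(S(add(add(SZ, Z), mul(add(Z, Z), add(SSSZ, Z)))), mul(add(SSZ, Z), mul(Z, SSZ)))))))
  →21  S(S(S(S(S(add(add(add(SZ, Z), mul(add(Z, Z), add(SSSZ, Z))), mul(add(SSZ, Z), mul(Z, SSZ))))))))
  →22  S(S(S(S(S(add(add(S(add(Z, Z)), mul(add(Z, Z), add(SSSZ, Z))), mul(add(SSZ, Z), mul(Z, SSZ))))))))
  →23  S(S(S(S(S(add(S(add(add(Z, Z), mul(add(Z, Z), add(SSSZ, Z)))), mul(add(SSZ, Z), mul(Z, SSZ))))))))
  →24  S(S(S(S(S(S(add(add(add(Z, Z), mul(add(Z, Z), add(SSSZ, Z))), mul(add(SSZ, Z), mul(Z, SSZ)))))))))
  →25  S(S(S(S(S(S(add(add(Z, mul(add(Z, Z), add(SSSZ, Z))), mul(add(SSZ, Z), mul(Z, SSZ)))))))))
  →26  S(S(S(S(S(S(add(mul(add(Z, Z), add(SSSZ, Z)), mul(add(SSZ, Z), mul(Z, SSZ)))))))))
  →27  S(S(S(S(S(S(add(mul(Z, add(SSSZ, Z)), mul(add(SSZ, Z), mul(Z, SSZ)))))))))
  →28  S(S(S(S(S(S(add(Z, mul(add(SSZ, Z), mul(Z, SSZ)))))))))
  →29  S(S(S(S(S(S(mul(add(SSZ, Z), mul(Z, SSZ))))))))
  →30  S(S(S(S(S(S(mul(S(add(SZ, Z)), mul(Z, SSZ))))))))
  →31  S(S(S(S(S(S(add(mul(Z, SSZ), mul(add(SZ, Z), mul(Z, SSZ)))))))))
  →32  S(S(S(S(S(S(add(Z, mul(add(SZ, Z), mul(Z, SSZ)))))))))
  →33  S(S(S(S(S(S(mul(add(SZ, Z), mul(Z, SSZ))))))))
  →34  S(S(S(S(S(S(mul(S(add(Z, Z)), mul(Z, SSZ))))))))
  →35  S(S(S(S(S(S(add(mul(Z, SSZ), mul(add(Z, Z), mul(Z, SSZ)))))))))
  →36  S(S(S(S(S(S(add(Z, mul(add(Z, Z), mul(Z, SSZ)))))))))
  →37  S(S(S(S(S(S(mul(add(Z, Z), mul(Z, SSZ))))))))
  →38  S(S(S(S(S(S(mul(Z, mul(Z, SSZ))))))))
  →39  S^6(Z)

Term B:
  start: add(mul(SSSZ, Z), add(SSSZ, SSSZ))
  →1  add(add(Z, mul(SSZ, Z)), add(SSSZ, SSSZ))
  →2  add(mul(SSZ, Z), add(SSSZ, SSSZ))
  →3  add(add(Z, mul(SZ, Z)), add(SSSZ, SSSZ))
  →4  add(mul(SZ, Z), add(SSSZ, SSSZ))
  →5  add(add(Z, mul(Z, Z)), add(SSSZ, SSSZ))
  →6  add(mul(Z, Z), add(SSSZ, SSSZ))
  →7  add(Z, add(SSSZ, SSSZ))
  →8  add(SSSZ, SSSZ)
  →9  S(add(SSZ, SSSZ))
  →10  S(S(add(SZ, SSSZ)))
  →11  S(S(S(add(Z, SSSZ))))
  →12  S^6(Z)

Answer: SAME — A ⇓ S^6(Z), B ⇓ S^6(Z)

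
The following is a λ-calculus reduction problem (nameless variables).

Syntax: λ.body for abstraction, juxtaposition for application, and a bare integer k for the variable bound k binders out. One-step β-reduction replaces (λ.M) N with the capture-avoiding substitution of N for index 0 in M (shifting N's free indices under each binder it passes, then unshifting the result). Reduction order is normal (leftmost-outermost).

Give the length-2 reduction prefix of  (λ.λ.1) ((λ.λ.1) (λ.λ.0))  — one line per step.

Answer: after 2 steps: λ.λ.λ.λ.0

Derivation:
  start: (λ.λ.1) ((λ.λ.1) (λ.λ.0))
  [1] λ.(λ.λ.1) (λ.λ.0)
  [2] λ.λ.λ.λ.0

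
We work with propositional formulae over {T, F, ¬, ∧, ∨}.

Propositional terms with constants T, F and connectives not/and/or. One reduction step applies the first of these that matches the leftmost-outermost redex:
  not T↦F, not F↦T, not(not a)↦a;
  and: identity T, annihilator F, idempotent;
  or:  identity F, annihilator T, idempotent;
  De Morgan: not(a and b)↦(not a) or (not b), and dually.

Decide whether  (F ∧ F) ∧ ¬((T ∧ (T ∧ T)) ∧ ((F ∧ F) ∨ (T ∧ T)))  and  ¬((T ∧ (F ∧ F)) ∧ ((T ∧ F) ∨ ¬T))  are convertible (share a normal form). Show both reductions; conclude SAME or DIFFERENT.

Term A:
  start: (F ∧ F) ∧ ¬((T ∧ (T ∧ T)) ∧ ((F ∧ F) ∨ (T ∧ T)))
  [1] F ∧ ¬((T ∧ (T ∧ T)) ∧ ((F ∧ F) ∨ (T ∧ T)))
  [2] F

Term B:
  start: ¬((T ∧ (F ∧ F)) ∧ ((T ∧ F) ∨ ¬T))
  [1] ¬(T ∧ (F ∧ F)) ∨ ¬((T ∧ F) ∨ ¬T)
  [2] (¬T ∨ ¬(F ∧ F)) ∨ ¬((T ∧ F) ∨ ¬T)
  [3] (F ∨ ¬(F ∧ F)) ∨ ¬((T ∧ F) ∨ ¬T)
  [4] ¬(F ∧ F) ∨ ¬((T ∧ F) ∨ ¬T)
  [5] (¬F ∨ ¬F) ∨ ¬((T ∧ F) ∨ ¬T)
  [6] ¬F ∨ ¬((T ∧ F) ∨ ¬T)
  [7] T ∨ ¬((T ∧ F) ∨ ¬T)
  [8] T

Answer: DIFFERENT — A ⇓ F, B ⇓ T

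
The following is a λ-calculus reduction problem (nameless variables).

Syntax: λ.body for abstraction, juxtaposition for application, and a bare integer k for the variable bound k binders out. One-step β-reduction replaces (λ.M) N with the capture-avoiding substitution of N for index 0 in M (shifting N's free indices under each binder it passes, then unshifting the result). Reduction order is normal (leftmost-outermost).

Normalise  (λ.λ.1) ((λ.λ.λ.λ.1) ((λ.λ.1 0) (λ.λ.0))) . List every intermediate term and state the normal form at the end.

Answer: normal form = λ.λ.λ.λ.1  (in 2 steps)

Working:
  start: (λ.λ.1) ((λ.λ.λ.λ.1) ((λ.λ.1 0) (λ.λ.0)))
  [1] λ.(λ.λ.λ.λ.1) ((λ.λ.1 0) (λ.λ.0))
  [2] λ.λ.λ.λ.1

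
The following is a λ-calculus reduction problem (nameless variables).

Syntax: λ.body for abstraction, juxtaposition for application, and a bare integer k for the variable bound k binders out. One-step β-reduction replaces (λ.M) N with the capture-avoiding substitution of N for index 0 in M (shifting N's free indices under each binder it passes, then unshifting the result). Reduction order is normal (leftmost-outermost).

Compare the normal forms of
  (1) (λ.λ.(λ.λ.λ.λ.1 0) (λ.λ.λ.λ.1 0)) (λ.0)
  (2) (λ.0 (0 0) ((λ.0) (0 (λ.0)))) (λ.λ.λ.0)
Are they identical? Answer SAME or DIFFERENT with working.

Answer: DIFFERENT — A ⇓ λ.λ.λ.λ.1 0, B ⇓ λ.0

Working:
Term A:
  start: (λ.λ.(λ.λ.λ.λ.1 0) (λ.λ.λ.λ.1 0)) (λ.0)
  step 1: λ.(λ.λ.λ.λ.1 0) (λ.λ.λ.λ.1 0)
  step 2: λ.λ.λ.λ.1 0

Term B:
  start: (λ.0 (0 0) ((λ.0) (0 (λ.0)))) (λ.λ.λ.0)
  step 1: (λ.λ.λ.0) ((λ.λ.λ.0) (λ.λ.λ.0)) ((λ.0) ((λ.λ.λ.0) (λ.0)))
  step 2: (λ.λ.0) ((λ.0) ((λ.λ.λ.0) (λ.0)))
  step 3: λ.0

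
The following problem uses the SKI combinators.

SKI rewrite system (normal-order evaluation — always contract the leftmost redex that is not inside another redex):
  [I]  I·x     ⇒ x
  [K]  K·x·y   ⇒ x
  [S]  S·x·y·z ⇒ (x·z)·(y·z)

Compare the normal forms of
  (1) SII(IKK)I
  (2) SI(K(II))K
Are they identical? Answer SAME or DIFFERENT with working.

Term A:
  start: SII(IKK)I
  [1] I(IKK)(I(IKK))I
  [2] IKK(I(IKK))I
  [3] KK(I(IKK))I
  [4] KI

Term B:
  start: SI(K(II))K
  [1] IK(K(II)K)
  [2] K(K(II)K)
  [3] K(II)
  [4] KI

Answer: SAME — A ⇓ KI, B ⇓ KI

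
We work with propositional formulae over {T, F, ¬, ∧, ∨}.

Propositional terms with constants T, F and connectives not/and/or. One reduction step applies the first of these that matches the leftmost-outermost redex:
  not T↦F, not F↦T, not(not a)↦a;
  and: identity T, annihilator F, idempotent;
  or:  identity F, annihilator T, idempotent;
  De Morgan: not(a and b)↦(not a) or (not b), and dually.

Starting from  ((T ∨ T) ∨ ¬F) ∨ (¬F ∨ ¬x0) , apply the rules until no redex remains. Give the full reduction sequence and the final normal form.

Answer: normal form = T  (in 3 steps)

Reduction:
  start: ((T ∨ T) ∨ ¬F) ∨ (¬F ∨ ¬x0)
  [1] (T ∨ ¬F) ∨ (¬F ∨ ¬x0)
  [2] T ∨ (¬F ∨ ¬x0)
  [3] T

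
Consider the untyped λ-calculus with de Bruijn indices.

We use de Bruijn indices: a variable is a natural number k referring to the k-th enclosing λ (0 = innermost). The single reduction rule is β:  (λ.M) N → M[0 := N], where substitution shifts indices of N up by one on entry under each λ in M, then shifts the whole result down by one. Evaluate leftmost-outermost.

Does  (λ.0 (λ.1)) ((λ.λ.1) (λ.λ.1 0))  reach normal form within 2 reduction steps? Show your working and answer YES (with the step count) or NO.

  start: (λ.0 (λ.1)) ((λ.λ.1) (λ.λ.1 0))
  [1] (λ.λ.1) (λ.λ.1 0) (λ.(λ.λ.1) (λ.λ.1 0))
  [2] (λ.λ.λ.1 0) (λ.(λ.λ.1) (λ.λ.1 0))

Answer: NO — after 2 steps the term is (λ.λ.λ.1 0) (λ.(λ.λ.1) (λ.λ.1 0)), not yet normal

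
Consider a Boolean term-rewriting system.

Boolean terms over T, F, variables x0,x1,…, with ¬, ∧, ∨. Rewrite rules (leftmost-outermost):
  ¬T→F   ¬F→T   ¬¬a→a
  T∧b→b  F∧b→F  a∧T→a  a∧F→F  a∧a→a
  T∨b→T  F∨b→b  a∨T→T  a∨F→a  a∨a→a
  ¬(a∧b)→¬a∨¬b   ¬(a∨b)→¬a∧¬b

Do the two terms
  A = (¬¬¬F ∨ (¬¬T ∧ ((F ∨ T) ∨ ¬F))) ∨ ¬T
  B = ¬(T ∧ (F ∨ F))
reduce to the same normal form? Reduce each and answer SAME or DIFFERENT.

Term A:
  start: (¬¬¬F ∨ (¬¬T ∧ ((F ∨ T) ∨ ¬F))) ∨ ¬T
  [1] (¬F ∨ (¬¬T ∧ ((F ∨ T) ∨ ¬F))) ∨ ¬T
  [2] (T ∨ (¬¬T ∧ ((F ∨ T) ∨ ¬F))) ∨ ¬T
  [3] T ∨ ¬T
  [4] T

Term B:
  start: ¬(T ∧ (F ∨ F))
  [1] ¬T ∨ ¬(F ∨ F)
  [2] F ∨ ¬(F ∨ F)
  [3] ¬(F ∨ F)
  [4] ¬F ∧ ¬F
  [5] ¬F
  [6] T

Answer: SAME — A ⇓ T, B ⇓ T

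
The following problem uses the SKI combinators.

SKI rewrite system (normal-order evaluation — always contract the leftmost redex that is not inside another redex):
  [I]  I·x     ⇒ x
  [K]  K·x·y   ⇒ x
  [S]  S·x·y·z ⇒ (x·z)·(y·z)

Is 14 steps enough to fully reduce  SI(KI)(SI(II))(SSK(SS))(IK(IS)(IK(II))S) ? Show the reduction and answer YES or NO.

Answer: NO — after 14 steps the term is S(SS)(IK(IS)(IK(II))S(K(SS)(IK(IS)(IK(II))S))), not yet normal

Derivation:
  start: SI(KI)(SI(II))(SSK(SS))(IK(IS)(IK(II))S)
  →1  I(SI(II))(KI(SI(II)))(SSK(SS))(IK(IS)(IK(II))S)
  →2  SI(II)(KI(SI(II)))(SSK(SS))(IK(IS)(IK(II))S)
  →3  I(KI(SI(II)))(II(KI(SI(II))))(SSK(SS))(IK(IS)(IK(II))S)
  →4  KI(SI(II))(II(KI(SI(II))))(SSK(SS))(IK(IS)(IK(II))S)
  →5  I(II(KI(SI(II))))(SSK(SS))(IK(IS)(IK(II))S)
  →6  II(KI(SI(II)))(SSK(SS))(IK(IS)(IK(II))S)
  →7  I(KI(SI(II)))(SSK(SS))(IK(IS)(IK(II))S)
  →8  KI(SI(II))(SSK(SS))(IK(IS)(IK(II))S)
  →9  I(SSK(SS))(IK(IS)(IK(II))S)
  →10  SSK(SS)(IK(IS)(IK(II))S)
  →11  S(SS)(K(SS))(IK(IS)(IK(II))S)
  →12  SS(IK(IS)(IK(II))S)(K(SS)(IK(IS)(IK(II))S))
  →13  S(K(SS)(IK(IS)(IK(II))S))(IK(IS)(IK(II))S(K(SS)(IK(IS)(IK(II))S)))
  →14  S(SS)(IK(IS)(IK(II))S(K(SS)(IK(IS)(IK(II))S)))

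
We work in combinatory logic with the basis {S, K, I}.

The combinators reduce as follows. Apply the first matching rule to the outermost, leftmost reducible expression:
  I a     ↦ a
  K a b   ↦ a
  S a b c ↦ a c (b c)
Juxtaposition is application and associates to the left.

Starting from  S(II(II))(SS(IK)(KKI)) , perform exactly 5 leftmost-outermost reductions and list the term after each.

Answer: after 5 steps: SI(SK(IK(KKI)))

Working:
  start: S(II(II))(SS(IK)(KKI))
  step 1: S(I(II))(SS(IK)(KKI))
  step 2: S(II)(SS(IK)(KKI))
  step 3: SI(SS(IK)(KKI))
  step 4: SI(S(KKI)(IK(KKI)))
  step 5: SI(SK(IK(KKI)))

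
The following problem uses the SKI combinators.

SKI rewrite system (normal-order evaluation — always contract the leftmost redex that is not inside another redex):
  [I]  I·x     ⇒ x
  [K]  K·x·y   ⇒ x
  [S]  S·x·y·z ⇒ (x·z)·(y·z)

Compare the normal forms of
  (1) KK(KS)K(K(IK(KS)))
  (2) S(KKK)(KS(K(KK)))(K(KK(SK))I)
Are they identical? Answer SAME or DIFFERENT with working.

Answer: SAME — A ⇓ K, B ⇓ K

Reduction:
Term A:
  start: KK(KS)K(K(IK(KS)))
  →1  KK(K(IK(KS)))
  →2  K

Term B:
  start: S(KKK)(KS(K(KK)))(K(KK(SK))I)
  →1  KKK(K(KK(SK))I)(KS(K(KK))(K(KK(SK))I))
  →2  K(K(KK(SK))I)(KS(K(KK))(K(KK(SK))I))
  →3  K(KK(SK))I
  →4  KK(SK)
  →5  K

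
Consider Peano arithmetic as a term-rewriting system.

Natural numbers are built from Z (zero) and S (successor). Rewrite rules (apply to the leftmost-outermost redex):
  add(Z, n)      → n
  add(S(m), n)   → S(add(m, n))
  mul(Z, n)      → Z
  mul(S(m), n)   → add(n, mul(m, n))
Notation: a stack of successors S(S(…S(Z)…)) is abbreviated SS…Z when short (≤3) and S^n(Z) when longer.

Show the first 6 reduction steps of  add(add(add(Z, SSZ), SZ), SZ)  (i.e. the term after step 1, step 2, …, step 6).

Answer: after 6 steps: S(S(add(SZ, SZ)))

Derivation:
  start: add(add(add(Z, SSZ), SZ), SZ)
  [1] add(add(SSZ, SZ), SZ)
  [2] add(S(add(SZ, SZ)), SZ)
  [3] S(add(add(SZ, SZ), SZ))
  [4] S(add(S(add(Z, SZ)), SZ))
  [5] S(S(add(add(Z, SZ), SZ)))
  [6] S(S(add(SZ, SZ)))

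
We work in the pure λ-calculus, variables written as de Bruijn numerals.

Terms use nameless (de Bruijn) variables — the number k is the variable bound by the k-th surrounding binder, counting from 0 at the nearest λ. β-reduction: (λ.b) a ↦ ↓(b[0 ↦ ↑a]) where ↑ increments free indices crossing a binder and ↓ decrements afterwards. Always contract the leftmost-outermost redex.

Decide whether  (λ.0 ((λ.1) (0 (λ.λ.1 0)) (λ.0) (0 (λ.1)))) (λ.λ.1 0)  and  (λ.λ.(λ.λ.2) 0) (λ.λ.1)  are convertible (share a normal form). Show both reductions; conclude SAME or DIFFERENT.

Answer: DIFFERENT — A ⇓ λ.λ.λ.1 0, B ⇓ λ.λ.1

Working:
Term A:
  start: (λ.0 ((λ.1) (0 (λ.λ.1 0)) (λ.0) (0 (λ.1)))) (λ.λ.1 0)
  [1] (λ.λ.1 0) ((λ.λ.λ.1 0) ((λ.λ.1 0) (λ.λ.1 0)) (λ.0) ((λ.λ.1 0) (λ.λ.λ.1 0)))
  [2] λ.(λ.λ.λ.1 0) ((λ.λ.1 0) (λ.λ.1 0)) (λ.0) ((λ.λ.1 0) (λ.λ.λ.1 0)) 0
  [3] λ.(λ.λ.1 0) (λ.0) ((λ.λ.1 0) (λ.λ.λ.1 0)) 0
  [4] λ.(λ.(λ.0) 0) ((λ.λ.1 0) (λ.λ.λ.1 0)) 0
  [5] λ.(λ.0) ((λ.λ.1 0) (λ.λ.λ.1 0)) 0
  [6] λ.(λ.λ.1 0) (λ.λ.λ.1 0) 0
  [7] λ.(λ.(λ.λ.λ.1 0) 0) 0
  [8] λ.(λ.λ.λ.1 0) 0
  [9] λ.λ.λ.1 0

Term B:
  start: (λ.λ.(λ.λ.2) 0) (λ.λ.1)
  [1] λ.(λ.λ.2) 0
  [2] λ.λ.1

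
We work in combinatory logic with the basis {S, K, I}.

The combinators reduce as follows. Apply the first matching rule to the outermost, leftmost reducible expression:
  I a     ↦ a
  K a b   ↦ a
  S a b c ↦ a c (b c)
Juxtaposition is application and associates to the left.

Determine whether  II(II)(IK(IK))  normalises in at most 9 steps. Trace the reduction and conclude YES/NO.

Answer: YES — reaches normal form KK in 6 ≤ 9 steps

Derivation:
  start: II(II)(IK(IK))
  [1] I(II)(IK(IK))
  [2] II(IK(IK))
  [3] I(IK(IK))
  [4] IK(IK)
  [5] K(IK)
  [6] KK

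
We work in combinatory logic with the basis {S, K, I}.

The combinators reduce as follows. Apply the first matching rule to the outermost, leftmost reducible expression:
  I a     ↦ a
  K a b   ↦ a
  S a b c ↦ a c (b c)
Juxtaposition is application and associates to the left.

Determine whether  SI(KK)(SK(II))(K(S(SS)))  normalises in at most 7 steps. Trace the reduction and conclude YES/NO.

  start: SI(KK)(SK(II))(K(S(SS)))
  step 1: I(SK(II))(KK(SK(II)))(K(S(SS)))
  step 2: SK(II)(KK(SK(II)))(K(S(SS)))
  step 3: K(KK(SK(II)))(II(KK(SK(II))))(K(S(SS)))
  step 4: KK(SK(II))(K(S(SS)))
  step 5: K(K(S(SS)))

Answer: YES — reaches normal form K(K(S(SS))) in 5 ≤ 7 steps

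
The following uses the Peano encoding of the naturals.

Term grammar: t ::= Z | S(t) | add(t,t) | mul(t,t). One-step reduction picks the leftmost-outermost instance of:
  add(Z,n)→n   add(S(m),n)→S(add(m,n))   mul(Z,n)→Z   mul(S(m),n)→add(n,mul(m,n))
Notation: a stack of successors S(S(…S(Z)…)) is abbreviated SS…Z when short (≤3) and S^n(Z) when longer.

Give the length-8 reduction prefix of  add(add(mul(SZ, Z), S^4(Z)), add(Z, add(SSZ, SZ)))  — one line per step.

  start: add(add(mul(SZ, Z), S^4(Z)), add(Z, add(SSZ, SZ)))
  [1] add(add(add(Z, mul(Z, Z)), S^4(Z)), add(Z, add(SSZ, SZ)))
  [2] add(add(mul(Z, Z), S^4(Z)), add(Z, add(SSZ, SZ)))
  [3] add(add(Z, S^4(Z)), add(Z, add(SSZ, SZ)))
  [4] add(S^4(Z), add(Z, add(SSZ, SZ)))
  [5] S(add(SSSZ, add(Z, add(SSZ, SZ))))
  [6] S(S(add(SSZ, add(Z, add(SSZ, SZ)))))
  [7] S(S(S(add(SZ, add(Z, add(SSZ, SZ))))))
  [8] S(S(S(S(add(Z, add(Z, add(SSZ, SZ)))))))

Answer: after 8 steps: S(S(S(S(add(Z, add(Z, add(SSZ, SZ)))))))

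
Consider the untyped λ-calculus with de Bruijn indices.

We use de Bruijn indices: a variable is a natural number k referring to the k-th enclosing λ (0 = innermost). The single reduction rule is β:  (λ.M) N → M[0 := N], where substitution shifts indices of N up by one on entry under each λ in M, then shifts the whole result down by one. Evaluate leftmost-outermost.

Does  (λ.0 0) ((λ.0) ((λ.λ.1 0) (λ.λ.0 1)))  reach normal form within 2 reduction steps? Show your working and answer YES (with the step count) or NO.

Answer: NO — after 2 steps the term is (λ.λ.1 0) (λ.λ.0 1) ((λ.0) ((λ.λ.1 0) (λ.λ.0 1))), not yet normal

Derivation:
  start: (λ.0 0) ((λ.0) ((λ.λ.1 0) (λ.λ.0 1)))
  →1  (λ.0) ((λ.λ.1 0) (λ.λ.0 1)) ((λ.0) ((λ.λ.1 0) (λ.λ.0 1)))
  →2  (λ.λ.1 0) (λ.λ.0 1) ((λ.0) ((λ.λ.1 0) (λ.λ.0 1)))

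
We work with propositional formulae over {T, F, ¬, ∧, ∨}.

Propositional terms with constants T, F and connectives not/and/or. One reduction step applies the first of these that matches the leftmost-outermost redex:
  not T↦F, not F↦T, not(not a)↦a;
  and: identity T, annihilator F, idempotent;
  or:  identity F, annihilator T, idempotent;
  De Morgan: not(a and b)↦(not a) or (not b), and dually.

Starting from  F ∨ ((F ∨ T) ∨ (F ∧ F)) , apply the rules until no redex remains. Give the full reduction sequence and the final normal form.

Answer: normal form = T  (in 3 steps)

Derivation:
  start: F ∨ ((F ∨ T) ∨ (F ∧ F))
  step 1: (F ∨ T) ∨ (F ∧ F)
  step 2: T ∨ (F ∧ F)
  step 3: T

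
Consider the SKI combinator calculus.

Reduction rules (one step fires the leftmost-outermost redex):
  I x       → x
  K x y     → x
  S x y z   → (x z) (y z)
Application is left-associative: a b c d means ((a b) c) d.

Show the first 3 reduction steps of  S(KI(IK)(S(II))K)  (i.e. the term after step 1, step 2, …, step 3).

Answer: after 3 steps: S(SIK)

Working:
  start: S(KI(IK)(S(II))K)
  [1] S(I(S(II))K)
  [2] S(S(II)K)
  [3] S(SIK)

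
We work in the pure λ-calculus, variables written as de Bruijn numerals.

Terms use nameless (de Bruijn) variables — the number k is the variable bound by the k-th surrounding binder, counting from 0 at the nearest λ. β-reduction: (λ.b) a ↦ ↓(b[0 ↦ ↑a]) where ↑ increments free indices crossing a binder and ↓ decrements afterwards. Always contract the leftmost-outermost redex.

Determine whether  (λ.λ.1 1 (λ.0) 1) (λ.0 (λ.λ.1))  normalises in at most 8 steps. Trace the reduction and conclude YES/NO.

  start: (λ.λ.1 1 (λ.0) 1) (λ.0 (λ.λ.1))
  step 1: λ.(λ.0 (λ.λ.1)) (λ.0 (λ.λ.1)) (λ.0) (λ.0 (λ.λ.1))
  step 2: λ.(λ.0 (λ.λ.1)) (λ.λ.1) (λ.0) (λ.0 (λ.λ.1))
  step 3: λ.(λ.λ.1) (λ.λ.1) (λ.0) (λ.0 (λ.λ.1))
  step 4: λ.(λ.λ.λ.1) (λ.0) (λ.0 (λ.λ.1))
  step 5: λ.(λ.λ.1) (λ.0 (λ.λ.1))
  step 6: λ.λ.λ.0 (λ.λ.1)

Answer: YES — reaches normal form λ.λ.λ.0 (λ.λ.1) in 6 ≤ 8 steps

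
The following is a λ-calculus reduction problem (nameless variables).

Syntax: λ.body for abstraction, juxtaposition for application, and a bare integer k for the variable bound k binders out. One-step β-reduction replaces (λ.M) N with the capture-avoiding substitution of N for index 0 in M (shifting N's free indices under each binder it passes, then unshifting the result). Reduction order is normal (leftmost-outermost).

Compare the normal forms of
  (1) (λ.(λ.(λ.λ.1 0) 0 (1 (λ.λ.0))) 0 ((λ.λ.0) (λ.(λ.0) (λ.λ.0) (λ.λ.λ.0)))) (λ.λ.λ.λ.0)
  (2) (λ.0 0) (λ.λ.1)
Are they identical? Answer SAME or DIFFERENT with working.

Answer: DIFFERENT — A ⇓ λ.λ.0, B ⇓ λ.λ.λ.1

Working:
Term A:
  start: (λ.(λ.(λ.λ.1 0) 0 (1 (λ.λ.0))) 0 ((λ.λ.0) (λ.(λ.0) (λ.λ.0) (λ.λ.λ.0)))) (λ.λ.λ.λ.0)
  step 1: (λ.(λ.λ.1 0) 0 ((λ.λ.λ.λ.0) (λ.λ.0))) (λ.λ.λ.λ.0) ((λ.λ.0) (λ.(λ.0) (λ.λ.0) (λ.λ.λ.0)))
  step 2: (λ.λ.1 0) (λ.λ.λ.λ.0) ((λ.λ.λ.λ.0) (λ.λ.0)) ((λ.λ.0) (λ.(λ.0) (λ.λ.0) (λ.λ.λ.0)))
  step 3: (λ.(λ.λ.λ.λ.0) 0) ((λ.λ.λ.λ.0) (λ.λ.0)) ((λ.λ.0) (λ.(λ.0) (λ.λ.0) (λ.λ.λ.0)))
  step 4: (λ.λ.λ.λ.0) ((λ.λ.λ.λ.0) (λ.λ.0)) ((λ.λ.0) (λ.(λ.0) (λ.λ.0) (λ.λ.λ.0)))
  step 5: (λ.λ.λ.0) ((λ.λ.0) (λ.(λ.0) (λ.λ.0) (λ.λ.λ.0)))
  step 6: λ.λ.0

Term B:
  start: (λ.0 0) (λ.λ.1)
  step 1: (λ.λ.1) (λ.λ.1)
  step 2: λ.λ.λ.1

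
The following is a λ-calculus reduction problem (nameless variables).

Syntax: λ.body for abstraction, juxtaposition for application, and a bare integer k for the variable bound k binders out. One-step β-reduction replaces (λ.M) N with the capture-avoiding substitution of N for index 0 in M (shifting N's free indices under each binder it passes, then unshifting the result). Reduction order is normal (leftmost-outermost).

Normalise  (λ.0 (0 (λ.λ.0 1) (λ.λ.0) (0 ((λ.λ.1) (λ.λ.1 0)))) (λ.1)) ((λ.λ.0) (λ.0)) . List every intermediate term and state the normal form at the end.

Answer: normal form = λ.λ.0  (in 14 steps)

Derivation:
  start: (λ.0 (0 (λ.λ.0 1) (λ.λ.0) (0 ((λ.λ.1) (λ.λ.1 0)))) (λ.1)) ((λ.λ.0) (λ.0))
  [1] (λ.λ.0) (λ.0) ((λ.λ.0) (λ.0) (λ.λ.0 1) (λ.λ.0) ((λ.λ.0) (λ.0) ((λ.λ.1) (λ.λ.1 0)))) (λ.(λ.λ.0) (λ.0))
  [2] (λ.0) ((λ.λ.0) (λ.0) (λ.λ.0 1) (λ.λ.0) ((λ.λ.0) (λ.0) ((λ.λ.1) (λ.λ.1 0)))) (λ.(λ.λ.0) (λ.0))
  [3] (λ.λ.0) (λ.0) (λ.λ.0 1) (λ.λ.0) ((λ.λ.0) (λ.0) ((λ.λ.1) (λ.λ.1 0))) (λ.(λ.λ.0) (λ.0))
  [4] (λ.0) (λ.λ.0 1) (λ.λ.0) ((λ.λ.0) (λ.0) ((λ.λ.1) (λ.λ.1 0))) (λ.(λ.λ.0) (λ.0))
  [5] (λ.λ.0 1) (λ.λ.0) ((λ.λ.0) (λ.0) ((λ.λ.1) (λ.λ.1 0))) (λ.(λ.λ.0) (λ.0))
  [6] (λ.0 (λ.λ.0)) ((λ.λ.0) (λ.0) ((λ.λ.1) (λ.λ.1 0))) (λ.(λ.λ.0) (λ.0))
  [7] (λ.λ.0) (λ.0) ((λ.λ.1) (λ.λ.1 0)) (λ.λ.0) (λ.(λ.λ.0) (λ.0))
  [8] (λ.0) ((λ.λ.1) (λ.λ.1 0)) (λ.λ.0) (λ.(λ.λ.0) (λ.0))
  [9] (λ.λ.1) (λ.λ.1 0) (λ.λ.0) (λ.(λ.λ.0) (λ.0))
  [10] (λ.λ.λ.1 0) (λ.λ.0) (λ.(λ.λ.0) (λ.0))
  [11] (λ.λ.1 0) (λ.(λ.λ.0) (λ.0))
  [12] λ.(λ.(λ.λ.0) (λ.0)) 0
  [13] λ.(λ.λ.0) (λ.0)
  [14] λ.λ.0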